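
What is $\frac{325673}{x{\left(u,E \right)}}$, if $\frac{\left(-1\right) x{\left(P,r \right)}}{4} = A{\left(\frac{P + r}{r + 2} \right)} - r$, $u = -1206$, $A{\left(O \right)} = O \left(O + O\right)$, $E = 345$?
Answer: $\frac{39213960257}{160233852} \approx 244.73$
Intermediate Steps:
$A{\left(O \right)} = 2 O^{2}$ ($A{\left(O \right)} = O 2 O = 2 O^{2}$)
$x{\left(P,r \right)} = 4 r - \frac{8 \left(P + r\right)^{2}}{\left(2 + r\right)^{2}}$ ($x{\left(P,r \right)} = - 4 \left(2 \left(\frac{P + r}{r + 2}\right)^{2} - r\right) = - 4 \left(2 \left(\frac{P + r}{2 + r}\right)^{2} - r\right) = - 4 \left(2 \frac{\left(P + r\right)^{2}}{\left(2 + r\right)^{2}} - r\right) = - 4 \left(\frac{2 \left(P + r\right)^{2}}{\left(2 + r\right)^{2}} - r\right) = - 4 \left(- r + \frac{2 \left(P + r\right)^{2}}{\left(2 + r\right)^{2}}\right) = 4 r - \frac{8 \left(P + r\right)^{2}}{\left(2 + r\right)^{2}}$)
$\frac{325673}{x{\left(u,E \right)}} = \frac{325673}{4 \cdot 345 - \frac{8 \left(-1206 + 345\right)^{2}}{\left(2 + 345\right)^{2}}} = \frac{325673}{1380 - \frac{8 \left(-861\right)^{2}}{120409}} = \frac{325673}{1380 - \frac{8}{120409} \cdot 741321} = \frac{325673}{1380 - \frac{5930568}{120409}} = \frac{325673}{\frac{160233852}{120409}} = 325673 \cdot \frac{120409}{160233852} = \frac{39213960257}{160233852}$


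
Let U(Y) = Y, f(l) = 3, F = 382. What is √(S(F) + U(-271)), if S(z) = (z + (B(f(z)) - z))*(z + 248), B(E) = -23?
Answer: I*√14761 ≈ 121.49*I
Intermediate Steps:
S(z) = -5704 - 23*z (S(z) = (z + (-23 - z))*(z + 248) = -23*(248 + z) = -5704 - 23*z)
√(S(F) + U(-271)) = √((-5704 - 23*382) - 271) = √((-5704 - 8786) - 271) = √(-14490 - 271) = √(-14761) = I*√14761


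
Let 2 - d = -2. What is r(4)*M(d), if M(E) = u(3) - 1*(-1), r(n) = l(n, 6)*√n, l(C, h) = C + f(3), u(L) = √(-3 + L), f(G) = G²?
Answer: 26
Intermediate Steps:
d = 4 (d = 2 - 1*(-2) = 2 + 2 = 4)
l(C, h) = 9 + C (l(C, h) = C + 3² = C + 9 = 9 + C)
r(n) = √n*(9 + n) (r(n) = (9 + n)*√n = √n*(9 + n))
M(E) = 1 (M(E) = √(-3 + 3) - 1*(-1) = √0 + 1 = 0 + 1 = 1)
r(4)*M(d) = (√4*(9 + 4))*1 = (2*13)*1 = 26*1 = 26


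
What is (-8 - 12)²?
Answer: 400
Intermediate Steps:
(-8 - 12)² = (-20)² = 400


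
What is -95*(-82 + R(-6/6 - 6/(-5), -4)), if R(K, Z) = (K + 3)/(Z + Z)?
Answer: 7828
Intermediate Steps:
R(K, Z) = (3 + K)/(2*Z) (R(K, Z) = (3 + K)/((2*Z)) = (3 + K)*(1/(2*Z)) = (3 + K)/(2*Z))
-95*(-82 + R(-6/6 - 6/(-5), -4)) = -95*(-82 + (½)*(3 + (-6/6 - 6/(-5)))/(-4)) = -95*(-82 + (½)*(-¼)*(3 + (-6*⅙ - 6*(-⅕)))) = -95*(-82 + (½)*(-¼)*(3 + (-1 + 6/5))) = -95*(-82 + (½)*(-¼)*(3 + ⅕)) = -95*(-82 + (½)*(-¼)*(16/5)) = -95*(-82 - ⅖) = -95*(-412/5) = 7828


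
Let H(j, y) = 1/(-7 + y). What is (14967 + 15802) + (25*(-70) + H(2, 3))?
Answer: 116075/4 ≈ 29019.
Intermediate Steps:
(14967 + 15802) + (25*(-70) + H(2, 3)) = (14967 + 15802) + (25*(-70) + 1/(-7 + 3)) = 30769 + (-1750 + 1/(-4)) = 30769 + (-1750 - ¼) = 30769 - 7001/4 = 116075/4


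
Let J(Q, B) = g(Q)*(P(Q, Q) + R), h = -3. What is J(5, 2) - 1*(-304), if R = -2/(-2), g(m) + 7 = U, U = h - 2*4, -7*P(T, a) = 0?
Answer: 286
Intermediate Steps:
P(T, a) = 0 (P(T, a) = -⅐*0 = 0)
U = -11 (U = -3 - 2*4 = -3 - 8 = -11)
g(m) = -18 (g(m) = -7 - 11 = -18)
R = 1 (R = -2*(-½) = 1)
J(Q, B) = -18 (J(Q, B) = -18*(0 + 1) = -18*1 = -18)
J(5, 2) - 1*(-304) = -18 - 1*(-304) = -18 + 304 = 286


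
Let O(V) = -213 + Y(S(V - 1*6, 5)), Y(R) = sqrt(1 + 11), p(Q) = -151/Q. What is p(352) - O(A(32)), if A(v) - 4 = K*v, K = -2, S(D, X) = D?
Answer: 74825/352 - 2*sqrt(3) ≈ 209.11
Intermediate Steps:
A(v) = 4 - 2*v
Y(R) = 2*sqrt(3) (Y(R) = sqrt(12) = 2*sqrt(3))
O(V) = -213 + 2*sqrt(3)
p(352) - O(A(32)) = -151/352 - (-213 + 2*sqrt(3)) = -151*1/352 + (213 - 2*sqrt(3)) = -151/352 + (213 - 2*sqrt(3)) = 74825/352 - 2*sqrt(3)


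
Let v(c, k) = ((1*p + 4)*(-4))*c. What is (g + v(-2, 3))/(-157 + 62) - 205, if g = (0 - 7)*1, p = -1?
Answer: -19492/95 ≈ -205.18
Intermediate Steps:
v(c, k) = -12*c (v(c, k) = ((1*(-1) + 4)*(-4))*c = ((-1 + 4)*(-4))*c = (3*(-4))*c = -12*c)
g = -7 (g = -7*1 = -7)
(g + v(-2, 3))/(-157 + 62) - 205 = (-7 - 12*(-2))/(-157 + 62) - 205 = (-7 + 24)/(-95) - 205 = 17*(-1/95) - 205 = -17/95 - 205 = -19492/95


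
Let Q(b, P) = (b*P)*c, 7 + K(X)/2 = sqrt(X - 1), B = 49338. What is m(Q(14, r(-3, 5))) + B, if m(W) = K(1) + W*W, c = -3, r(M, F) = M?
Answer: 65200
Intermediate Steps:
K(X) = -14 + 2*sqrt(-1 + X) (K(X) = -14 + 2*sqrt(X - 1) = -14 + 2*sqrt(-1 + X))
Q(b, P) = -3*P*b (Q(b, P) = (b*P)*(-3) = (P*b)*(-3) = -3*P*b)
m(W) = -14 + W**2 (m(W) = (-14 + 2*sqrt(-1 + 1)) + W*W = (-14 + 2*sqrt(0)) + W**2 = (-14 + 2*0) + W**2 = (-14 + 0) + W**2 = -14 + W**2)
m(Q(14, r(-3, 5))) + B = (-14 + (-3*(-3)*14)**2) + 49338 = (-14 + 126**2) + 49338 = (-14 + 15876) + 49338 = 15862 + 49338 = 65200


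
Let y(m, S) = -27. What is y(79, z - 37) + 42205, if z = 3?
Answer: 42178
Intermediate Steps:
y(79, z - 37) + 42205 = -27 + 42205 = 42178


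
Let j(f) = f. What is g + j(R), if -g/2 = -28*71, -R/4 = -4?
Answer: 3992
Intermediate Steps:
R = 16 (R = -4*(-4) = 16)
g = 3976 (g = -(-56)*71 = -2*(-1988) = 3976)
g + j(R) = 3976 + 16 = 3992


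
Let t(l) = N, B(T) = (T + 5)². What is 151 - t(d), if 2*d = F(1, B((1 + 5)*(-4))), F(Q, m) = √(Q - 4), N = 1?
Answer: 150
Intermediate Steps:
B(T) = (5 + T)²
F(Q, m) = √(-4 + Q)
d = I*√3/2 (d = √(-4 + 1)/2 = √(-3)/2 = (I*√3)/2 = I*√3/2 ≈ 0.86602*I)
t(l) = 1
151 - t(d) = 151 - 1*1 = 151 - 1 = 150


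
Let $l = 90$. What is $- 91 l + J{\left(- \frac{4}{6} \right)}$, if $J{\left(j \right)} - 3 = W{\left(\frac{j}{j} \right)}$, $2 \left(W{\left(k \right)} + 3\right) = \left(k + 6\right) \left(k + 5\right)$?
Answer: $-8169$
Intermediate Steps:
$W{\left(k \right)} = -3 + \frac{\left(5 + k\right) \left(6 + k\right)}{2}$ ($W{\left(k \right)} = -3 + \frac{\left(k + 6\right) \left(k + 5\right)}{2} = -3 + \frac{\left(6 + k\right) \left(5 + k\right)}{2} = -3 + \frac{\left(5 + k\right) \left(6 + k\right)}{2}$)
$J{\left(j \right)} = 21$ ($J{\left(j \right)} = 3 + \left(12 + \frac{\left(\frac{j}{j}\right)^{2}}{2} + \frac{11 \frac{j}{j}}{2}\right) = 3 + \left(12 + \frac{1^{2}}{2} + \frac{11}{2} \cdot 1\right) = 3 + \left(12 + \frac{1}{2} \cdot 1 + \frac{11}{2}\right) = 3 + \left(12 + \frac{1}{2} + \frac{11}{2}\right) = 3 + 18 = 21$)
$- 91 l + J{\left(- \frac{4}{6} \right)} = \left(-91\right) 90 + 21 = -8190 + 21 = -8169$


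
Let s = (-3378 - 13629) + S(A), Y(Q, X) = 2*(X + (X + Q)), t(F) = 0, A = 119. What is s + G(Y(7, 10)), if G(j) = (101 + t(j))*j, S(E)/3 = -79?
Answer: -11790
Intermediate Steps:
S(E) = -237 (S(E) = 3*(-79) = -237)
Y(Q, X) = 2*Q + 4*X (Y(Q, X) = 2*(X + (Q + X)) = 2*(Q + 2*X) = 2*Q + 4*X)
s = -17244 (s = (-3378 - 13629) - 237 = -17007 - 237 = -17244)
G(j) = 101*j (G(j) = (101 + 0)*j = 101*j)
s + G(Y(7, 10)) = -17244 + 101*(2*7 + 4*10) = -17244 + 101*(14 + 40) = -17244 + 101*54 = -17244 + 5454 = -11790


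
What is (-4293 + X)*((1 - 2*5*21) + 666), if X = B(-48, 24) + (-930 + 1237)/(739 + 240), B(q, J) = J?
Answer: -1909823108/979 ≈ -1.9508e+6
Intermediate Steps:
X = 23803/979 (X = 24 + (-930 + 1237)/(739 + 240) = 24 + 307/979 = 23803/979 ≈ 24.314)
(-4293 + X)*((1 - 2*5*21) + 666) = (-4293 + 23803/979)*((1 - 2*5*21) + 666) = -4179044*((1 - 10*21) + 666)/979 = -4179044*((1 - 210) + 666)/979 = -4179044*(-209 + 666)/979 = -4179044/979*457 = -1909823108/979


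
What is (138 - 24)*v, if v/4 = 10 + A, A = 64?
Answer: 33744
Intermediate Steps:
v = 296 (v = 4*(10 + 64) = 4*74 = 296)
(138 - 24)*v = (138 - 24)*296 = 114*296 = 33744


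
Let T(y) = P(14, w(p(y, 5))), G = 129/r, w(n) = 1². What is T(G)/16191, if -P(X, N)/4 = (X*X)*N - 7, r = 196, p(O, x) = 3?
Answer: -12/257 ≈ -0.046693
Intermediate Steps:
w(n) = 1
P(X, N) = 28 - 4*N*X² (P(X, N) = -4*((X*X)*N - 7) = -4*(X²*N - 7) = -4*(N*X² - 7) = -4*(-7 + N*X²) = 28 - 4*N*X²)
G = 129/196 ≈ 0.65816
T(y) = -756 (T(y) = 28 - 4*1*14² = 28 - 4*1*196 = 28 - 784 = -756)
T(G)/16191 = -756/16191 = -756*1/16191 = -12/257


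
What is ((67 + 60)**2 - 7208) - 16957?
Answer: -8036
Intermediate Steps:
((67 + 60)**2 - 7208) - 16957 = (127**2 - 7208) - 16957 = (16129 - 7208) - 16957 = 8921 - 16957 = -8036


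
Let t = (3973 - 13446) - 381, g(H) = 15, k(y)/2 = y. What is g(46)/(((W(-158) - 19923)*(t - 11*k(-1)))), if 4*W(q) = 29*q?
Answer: 15/207145492 ≈ 7.2413e-8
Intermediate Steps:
k(y) = 2*y
W(q) = 29*q/4 (W(q) = (29*q)/4 = 29*q/4)
t = -9854 (t = -9473 - 381 = -9854)
g(46)/(((W(-158) - 19923)*(t - 11*k(-1)))) = 15/((((29/4)*(-158) - 19923)*(-9854 - 22*(-1)))) = 15/(((-2291/2 - 19923)*(-9854 - 11*(-2)))) = 15/((-42137*(-9854 + 22)/2)) = 15/((-42137/2*(-9832))) = 15/207145492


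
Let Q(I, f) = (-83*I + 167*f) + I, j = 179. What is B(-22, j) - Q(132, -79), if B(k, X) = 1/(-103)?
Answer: 2473750/103 ≈ 24017.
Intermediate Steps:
B(k, X) = -1/103
Q(I, f) = -82*I + 167*f
B(-22, j) - Q(132, -79) = -1/103 - (-82*132 + 167*(-79)) = -1/103 - (-10824 - 13193) = -1/103 - 1*(-24017) = -1/103 + 24017 = 2473750/103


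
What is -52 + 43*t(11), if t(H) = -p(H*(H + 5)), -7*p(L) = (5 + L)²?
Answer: 1408359/7 ≈ 2.0119e+5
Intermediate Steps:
p(L) = -(5 + L)²/7
t(H) = (5 + H*(5 + H))²/7 (t(H) = -(-1)*(5 + H*(H + 5))²/7 = -(-1)*(5 + H*(5 + H))²/7 = (5 + H*(5 + H))²/7)
-52 + 43*t(11) = -52 + 43*((5 + 11*(5 + 11))²/7) = -52 + 43*((5 + 11*16)²/7) = -52 + 43*((5 + 176)²/7) = -52 + 43*((⅐)*181²) = -52 + 43*((⅐)*32761) = -52 + 43*(32761/7) = -52 + 1408723/7 = 1408359/7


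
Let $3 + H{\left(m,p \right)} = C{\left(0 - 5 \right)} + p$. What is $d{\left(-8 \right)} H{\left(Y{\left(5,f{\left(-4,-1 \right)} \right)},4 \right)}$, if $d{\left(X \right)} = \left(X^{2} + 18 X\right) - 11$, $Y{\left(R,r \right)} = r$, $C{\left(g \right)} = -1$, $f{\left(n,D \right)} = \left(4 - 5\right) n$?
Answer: $0$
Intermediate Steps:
$f{\left(n,D \right)} = - n$
$H{\left(m,p \right)} = -4 + p$ ($H{\left(m,p \right)} = -3 + \left(-1 + p\right) = -4 + p$)
$d{\left(X \right)} = -11 + X^{2} + 18 X$
$d{\left(-8 \right)} H{\left(Y{\left(5,f{\left(-4,-1 \right)} \right)},4 \right)} = \left(-11 + \left(-8\right)^{2} + 18 \left(-8\right)\right) \left(-4 + 4\right) = \left(-11 + 64 - 144\right) 0 = \left(-91\right) 0 = 0$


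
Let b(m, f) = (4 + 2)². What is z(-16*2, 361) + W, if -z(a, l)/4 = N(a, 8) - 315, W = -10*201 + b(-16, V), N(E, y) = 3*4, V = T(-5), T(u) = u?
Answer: -762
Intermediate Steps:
V = -5
b(m, f) = 36 (b(m, f) = 6² = 36)
N(E, y) = 12
W = -1974 (W = -10*201 + 36 = -2010 + 36 = -1974)
z(a, l) = 1212 (z(a, l) = -4*(12 - 315) = -4*(-303) = 1212)
z(-16*2, 361) + W = 1212 - 1974 = -762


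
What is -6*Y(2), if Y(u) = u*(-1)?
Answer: 12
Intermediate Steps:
Y(u) = -u
-6*Y(2) = -(-6)*2 = -6*(-2) = 12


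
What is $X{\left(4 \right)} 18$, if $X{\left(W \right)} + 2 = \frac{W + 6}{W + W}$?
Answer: $- \frac{27}{2} \approx -13.5$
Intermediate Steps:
$X{\left(W \right)} = -2 + \frac{6 + W}{2 W}$ ($X{\left(W \right)} = -2 + \frac{W + 6}{W + W} = -2 + \frac{6 + W}{2 W}$)
$X{\left(4 \right)} 18 = \left(- \frac{3}{2} + \frac{3}{4}\right) 18 = \left(- \frac{3}{4}\right) 18 = - \frac{27}{2}$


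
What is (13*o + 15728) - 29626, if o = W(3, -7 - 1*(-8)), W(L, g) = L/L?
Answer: -13885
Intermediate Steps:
W(L, g) = 1
o = 1
(13*o + 15728) - 29626 = (13*1 + 15728) - 29626 = (13 + 15728) - 29626 = 15741 - 29626 = -13885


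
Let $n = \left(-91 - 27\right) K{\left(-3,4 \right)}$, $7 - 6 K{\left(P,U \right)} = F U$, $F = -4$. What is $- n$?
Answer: $\frac{1357}{3} \approx 452.33$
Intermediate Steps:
$K{\left(P,U \right)} = \frac{7}{6} + \frac{2 U}{3}$ ($K{\left(P,U \right)} = \frac{7}{6} - \frac{\left(-4\right) U}{6} = \frac{7}{6} + \frac{2 U}{3}$)
$n = - \frac{1357}{3}$ ($n = \left(-91 - 27\right) \left(\frac{7}{6} + \frac{2}{3} \cdot 4\right) = \left(-91 + \left(-65 + 38\right)\right) \left(\frac{7}{6} + \frac{8}{3}\right) = \left(-91 - 27\right) \frac{23}{6} = \left(-118\right) \frac{23}{6} = - \frac{1357}{3} \approx -452.33$)
$- n = \left(-1\right) \left(- \frac{1357}{3}\right) = \frac{1357}{3}$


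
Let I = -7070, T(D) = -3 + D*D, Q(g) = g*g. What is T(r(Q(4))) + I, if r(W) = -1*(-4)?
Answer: -7057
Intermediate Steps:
Q(g) = g**2
r(W) = 4
T(D) = -3 + D**2
T(r(Q(4))) + I = (-3 + 4**2) - 7070 = (-3 + 16) - 7070 = 13 - 7070 = -7057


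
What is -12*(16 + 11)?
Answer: -324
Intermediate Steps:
-12*(16 + 11) = -12*27 = -324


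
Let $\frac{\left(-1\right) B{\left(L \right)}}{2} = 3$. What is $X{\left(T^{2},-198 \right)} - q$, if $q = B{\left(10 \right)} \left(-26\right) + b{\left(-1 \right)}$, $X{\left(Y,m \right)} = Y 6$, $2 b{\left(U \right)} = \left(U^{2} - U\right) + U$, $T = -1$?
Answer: $- \frac{301}{2} \approx -150.5$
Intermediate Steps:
$b{\left(U \right)} = \frac{U^{2}}{2}$ ($b{\left(U \right)} = \frac{\left(U^{2} - U\right) + U}{2} = \frac{U^{2}}{2}$)
$B{\left(L \right)} = -6$ ($B{\left(L \right)} = \left(-2\right) 3 = -6$)
$X{\left(Y,m \right)} = 6 Y$
$q = \frac{313}{2}$ ($q = \left(-6\right) \left(-26\right) + \frac{\left(-1\right)^{2}}{2} = 156 + \frac{1}{2} \cdot 1 = 156 + \frac{1}{2} = \frac{313}{2} \approx 156.5$)
$X{\left(T^{2},-198 \right)} - q = 6 \left(-1\right)^{2} - \frac{313}{2} = 6 \cdot 1 - \frac{313}{2} = 6 - \frac{313}{2} = - \frac{301}{2}$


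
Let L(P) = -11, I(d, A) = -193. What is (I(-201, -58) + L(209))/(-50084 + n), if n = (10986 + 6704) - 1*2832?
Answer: 34/5871 ≈ 0.0057912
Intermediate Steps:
n = 14858 (n = 17690 - 2832 = 14858)
(I(-201, -58) + L(209))/(-50084 + n) = (-193 - 11)/(-50084 + 14858) = -204/(-35226) = -204*(-1/35226) = 34/5871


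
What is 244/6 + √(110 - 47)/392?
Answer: 122/3 + 3*√7/392 ≈ 40.687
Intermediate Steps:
244/6 + √(110 - 47)/392 = 244*(⅙) + √63*(1/392) = 122/3 + (3*√7)*(1/392) = 122/3 + 3*√7/392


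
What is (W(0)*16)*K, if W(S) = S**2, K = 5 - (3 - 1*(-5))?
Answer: 0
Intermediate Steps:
K = -3 (K = 5 - (3 + 5) = 5 - 1*8 = 5 - 8 = -3)
(W(0)*16)*K = (0**2*16)*(-3) = (0*16)*(-3) = 0*(-3) = 0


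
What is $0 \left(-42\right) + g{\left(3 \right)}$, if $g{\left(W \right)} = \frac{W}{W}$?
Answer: $1$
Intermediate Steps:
$g{\left(W \right)} = 1$
$0 \left(-42\right) + g{\left(3 \right)} = 0 \left(-42\right) + 1 = 0 + 1 = 1$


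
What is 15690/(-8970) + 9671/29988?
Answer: -12792095/8966412 ≈ -1.4267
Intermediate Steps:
15690/(-8970) + 9671/29988 = 15690*(-1/8970) + 9671*(1/29988) = -523/299 + 9671/29988 = -12792095/8966412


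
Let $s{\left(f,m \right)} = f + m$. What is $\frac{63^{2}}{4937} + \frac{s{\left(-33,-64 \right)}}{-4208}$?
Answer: $\frac{17180441}{20774896} \approx 0.82698$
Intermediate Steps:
$\frac{63^{2}}{4937} + \frac{s{\left(-33,-64 \right)}}{-4208} = \frac{63^{2}}{4937} + \frac{-33 - 64}{-4208} = 3969 \cdot \frac{1}{4937} - - \frac{97}{4208} = \frac{3969}{4937} + \frac{97}{4208} = \frac{17180441}{20774896}$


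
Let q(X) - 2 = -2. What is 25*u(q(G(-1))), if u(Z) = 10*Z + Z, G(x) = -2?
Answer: 0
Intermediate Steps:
q(X) = 0 (q(X) = 2 - 2 = 0)
u(Z) = 11*Z
25*u(q(G(-1))) = 25*(11*0) = 25*0 = 0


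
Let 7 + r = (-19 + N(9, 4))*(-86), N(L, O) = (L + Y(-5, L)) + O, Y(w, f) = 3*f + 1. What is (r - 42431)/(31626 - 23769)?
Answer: -44330/7857 ≈ -5.6421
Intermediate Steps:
Y(w, f) = 1 + 3*f
N(L, O) = 1 + O + 4*L (N(L, O) = (L + (1 + 3*L)) + O = (1 + 4*L) + O = 1 + O + 4*L)
r = -1899 (r = -7 + (-19 + (1 + 4 + 4*9))*(-86) = -7 + (-19 + (1 + 4 + 36))*(-86) = -7 + (-19 + 41)*(-86) = -7 + 22*(-86) = -7 - 1892 = -1899)
(r - 42431)/(31626 - 23769) = (-1899 - 42431)/(31626 - 23769) = -44330/7857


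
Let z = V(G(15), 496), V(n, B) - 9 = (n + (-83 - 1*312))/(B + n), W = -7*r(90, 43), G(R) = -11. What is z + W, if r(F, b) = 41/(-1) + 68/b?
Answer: 5924762/20855 ≈ 284.09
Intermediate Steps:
r(F, b) = -41 + 68/b (r(F, b) = 41*(-1) + 68/b = -41 + 68/b)
W = 11865/43 (W = -7*(-41 + 68/43) = -7*(-1695/43) = 11865/43 ≈ 275.93)
V(n, B) = 9 + (-395 + n)/(B + n) (V(n, B) = 9 + (n + (-83 - 1*312))/(B + n) = 9 + (n + (-83 - 312))/(B + n) = 9 + (n - 395)/(B + n) = 9 + (-395 + n)/(B + n))
z = 3959/485 (z = (-395 + 9*496 + 10*(-11))/(496 - 11) = (-395 + 4464 - 110)/485 = (1/485)*3959 = 3959/485 ≈ 8.1629)
z + W = 3959/485 + 11865/43 = 5924762/20855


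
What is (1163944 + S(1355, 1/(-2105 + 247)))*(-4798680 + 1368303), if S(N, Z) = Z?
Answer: -7418560575127527/1858 ≈ -3.9928e+12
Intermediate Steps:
(1163944 + S(1355, 1/(-2105 + 247)))*(-4798680 + 1368303) = (1163944 + 1/(-2105 + 247))*(-4798680 + 1368303) = (1163944 + 1/(-1858))*(-3430377) = (1163944 - 1/1858)*(-3430377) = (2162607951/1858)*(-3430377) = -7418560575127527/1858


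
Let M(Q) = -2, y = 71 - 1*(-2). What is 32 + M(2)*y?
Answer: -114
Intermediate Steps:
y = 73 (y = 71 + 2 = 73)
32 + M(2)*y = 32 - 2*73 = 32 - 146 = -114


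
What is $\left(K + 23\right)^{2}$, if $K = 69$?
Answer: $8464$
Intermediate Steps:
$\left(K + 23\right)^{2} = \left(69 + 23\right)^{2} = 92^{2} = 8464$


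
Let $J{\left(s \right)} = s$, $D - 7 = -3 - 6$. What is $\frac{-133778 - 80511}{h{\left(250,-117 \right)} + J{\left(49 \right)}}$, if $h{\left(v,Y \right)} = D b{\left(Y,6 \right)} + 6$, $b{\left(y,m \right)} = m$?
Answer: $- \frac{214289}{43} \approx -4983.5$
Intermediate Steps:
$D = -2$ ($D = 7 - 9 = -2$)
$h{\left(v,Y \right)} = -6$ ($h{\left(v,Y \right)} = \left(-2\right) 6 + 6 = -12 + 6 = -6$)
$\frac{-133778 - 80511}{h{\left(250,-117 \right)} + J{\left(49 \right)}} = \frac{-133778 - 80511}{-6 + 49} = - \frac{214289}{43}$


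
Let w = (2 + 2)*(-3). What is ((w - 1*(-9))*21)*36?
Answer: -2268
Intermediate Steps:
w = -12 (w = 4*(-3) = -12)
((w - 1*(-9))*21)*36 = ((-12 - 1*(-9))*21)*36 = ((-12 + 9)*21)*36 = -3*21*36 = -63*36 = -2268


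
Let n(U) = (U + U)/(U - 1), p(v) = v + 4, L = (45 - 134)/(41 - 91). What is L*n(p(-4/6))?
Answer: 178/35 ≈ 5.0857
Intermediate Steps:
L = 89/50 (L = -89/(-50) = -89*(-1/50) = 89/50 ≈ 1.7800)
p(v) = 4 + v
n(U) = 2*U/(-1 + U) (n(U) = (2*U)/(-1 + U) = 2*U/(-1 + U))
L*n(p(-4/6)) = 89*(2*(4 - 4/6)/(-1 + (4 - 4/6)))/50 = 89*(2*(4 - 4*⅙)/(-1 + (4 - 4*⅙)))/50 = 89*(2*(4 - ⅔)/(-1 + (4 - ⅔)))/50 = 89*(2*(10/3)/(-1 + 10/3))/50 = 89*(2*(10/3)/(7/3))/50 = 89*(2*(10/3)*(3/7))/50 = (89/50)*(20/7) = 178/35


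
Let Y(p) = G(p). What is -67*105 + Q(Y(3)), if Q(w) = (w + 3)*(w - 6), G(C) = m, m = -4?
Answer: -7025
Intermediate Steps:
G(C) = -4
Y(p) = -4
Q(w) = (-6 + w)*(3 + w) (Q(w) = (3 + w)*(-6 + w) = (-6 + w)*(3 + w))
-67*105 + Q(Y(3)) = -67*105 + (-18 + (-4)² - 3*(-4)) = -7035 + (-18 + 16 + 12) = -7035 + 10 = -7025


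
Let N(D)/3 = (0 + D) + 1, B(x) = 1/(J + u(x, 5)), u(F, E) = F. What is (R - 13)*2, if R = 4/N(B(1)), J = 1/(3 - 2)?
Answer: -218/9 ≈ -24.222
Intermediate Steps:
J = 1 (J = 1/1 = 1)
B(x) = 1/(1 + x)
N(D) = 3 + 3*D (N(D) = 3*((0 + D) + 1) = 3*(D + 1) = 3*(1 + D) = 3 + 3*D)
R = 8/9 (R = 4/(3 + 3/(1 + 1)) = 4/(3 + 3/2) = 4/(9/2) = 4*(2/9) = 8/9 ≈ 0.88889)
(R - 13)*2 = (8/9 - 13)*2 = -109/9*2 = -218/9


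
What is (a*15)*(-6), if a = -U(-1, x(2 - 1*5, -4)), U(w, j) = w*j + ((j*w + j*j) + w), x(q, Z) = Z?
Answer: 2070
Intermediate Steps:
U(w, j) = w + j**2 + 2*j*w (U(w, j) = j*w + ((j*w + j**2) + w) = j*w + ((j**2 + j*w) + w) = j*w + (w + j**2 + j*w) = w + j**2 + 2*j*w)
a = -23 (a = -(-1 + (-4)**2 + 2*(-4)*(-1)) = -(-1 + 16 + 8) = -1*23 = -23)
(a*15)*(-6) = -23*15*(-6) = -345*(-6) = 2070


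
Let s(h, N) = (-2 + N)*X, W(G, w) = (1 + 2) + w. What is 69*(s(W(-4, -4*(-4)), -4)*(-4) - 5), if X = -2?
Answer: -3657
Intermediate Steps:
W(G, w) = 3 + w
s(h, N) = 4 - 2*N (s(h, N) = (-2 + N)*(-2) = 4 - 2*N)
69*(s(W(-4, -4*(-4)), -4)*(-4) - 5) = 69*((4 - 2*(-4))*(-4) - 5) = 69*((4 + 8)*(-4) - 5) = 69*(12*(-4) - 5) = 69*(-48 - 5) = 69*(-53) = -3657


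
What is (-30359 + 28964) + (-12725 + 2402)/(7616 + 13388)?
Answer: -29310903/21004 ≈ -1395.5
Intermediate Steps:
(-30359 + 28964) + (-12725 + 2402)/(7616 + 13388) = -1395 - 10323/21004 = -29310903/21004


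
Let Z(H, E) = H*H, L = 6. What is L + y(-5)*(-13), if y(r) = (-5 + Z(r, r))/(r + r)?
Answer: 32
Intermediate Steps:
Z(H, E) = H²
y(r) = (-5 + r²)/(2*r) (y(r) = (-5 + r²)/(r + r) = (-5 + r²)/((2*r)) = (-5 + r²)*(1/(2*r)) = (-5 + r²)/(2*r))
L + y(-5)*(-13) = 6 + ((½)*(-5 + (-5)²)/(-5))*(-13) = 6 + ((½)*(-⅕)*(-5 + 25))*(-13) = 6 + ((½)*(-⅕)*20)*(-13) = 6 - 2*(-13) = 6 + 26 = 32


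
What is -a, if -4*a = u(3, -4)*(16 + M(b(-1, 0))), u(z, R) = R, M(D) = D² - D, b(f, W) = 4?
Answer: -28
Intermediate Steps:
a = 28 (a = -(-1)*(16 + 4*(-1 + 4)) = -(-1)*(16 + 4*3) = -(-1)*(16 + 12) = -(-1)*28 = -¼*(-112) = 28)
-a = -1*28 = -28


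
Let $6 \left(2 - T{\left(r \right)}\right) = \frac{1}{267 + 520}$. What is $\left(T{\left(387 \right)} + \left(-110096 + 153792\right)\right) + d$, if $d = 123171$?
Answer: $\frac{787955417}{4722} \approx 1.6687 \cdot 10^{5}$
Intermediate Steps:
$T{\left(r \right)} = \frac{9443}{4722}$ ($T{\left(r \right)} = 2 - \frac{1}{6 \left(267 + 520\right)} = 2 - \frac{1}{6 \cdot 787} = 2 - \frac{1}{4722} = \frac{9443}{4722}$)
$\left(T{\left(387 \right)} + \left(-110096 + 153792\right)\right) + d = \left(\frac{9443}{4722} + \left(-110096 + 153792\right)\right) + 123171 = \left(\frac{9443}{4722} + 43696\right) + 123171 = \frac{206341955}{4722} + 123171 = \frac{787955417}{4722}$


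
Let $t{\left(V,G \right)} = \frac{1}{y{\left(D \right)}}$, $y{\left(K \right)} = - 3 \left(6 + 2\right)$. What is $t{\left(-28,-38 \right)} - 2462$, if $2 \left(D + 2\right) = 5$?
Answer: $- \frac{59089}{24} \approx -2462.0$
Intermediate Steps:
$D = \frac{1}{2}$ ($D = -2 + \frac{1}{2} \cdot 5 = -2 + \frac{5}{2} = \frac{1}{2} \approx 0.5$)
$y{\left(K \right)} = -24$ ($y{\left(K \right)} = \left(-3\right) 8 = -24$)
$t{\left(V,G \right)} = - \frac{1}{24}$ ($t{\left(V,G \right)} = \frac{1}{-24} = - \frac{1}{24}$)
$t{\left(-28,-38 \right)} - 2462 = - \frac{1}{24} - 2462 = - \frac{59089}{24}$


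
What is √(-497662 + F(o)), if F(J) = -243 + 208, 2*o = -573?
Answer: I*√497697 ≈ 705.48*I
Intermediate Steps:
o = -573/2 (o = (½)*(-573) = -573/2 ≈ -286.50)
F(J) = -35
√(-497662 + F(o)) = √(-497662 - 35) = √(-497697) = I*√497697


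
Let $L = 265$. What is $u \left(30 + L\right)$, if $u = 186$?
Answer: $54870$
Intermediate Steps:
$u \left(30 + L\right) = 186 \left(30 + 265\right) = 186 \cdot 295 = 54870$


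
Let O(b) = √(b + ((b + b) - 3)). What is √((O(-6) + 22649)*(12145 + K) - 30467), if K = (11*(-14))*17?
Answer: √(215746556 + 9527*I*√21) ≈ 14688.0 + 1.5*I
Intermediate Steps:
O(b) = √(-3 + 3*b) (O(b) = √(b + (2*b - 3)) = √(b + (-3 + 2*b)) = √(-3 + 3*b))
K = -2618 (K = -154*17 = -2618)
√((O(-6) + 22649)*(12145 + K) - 30467) = √((√(-3 + 3*(-6)) + 22649)*(12145 - 2618) - 30467) = √((√(-3 - 18) + 22649)*9527 - 30467) = √((√(-21) + 22649)*9527 - 30467) = √((I*√21 + 22649)*9527 - 30467) = √((22649 + I*√21)*9527 - 30467) = √((215777023 + 9527*I*√21) - 30467) = √(215746556 + 9527*I*√21)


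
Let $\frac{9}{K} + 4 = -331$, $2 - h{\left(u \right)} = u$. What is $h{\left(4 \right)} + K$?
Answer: $- \frac{679}{335} \approx -2.0269$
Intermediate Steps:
$h{\left(u \right)} = 2 - u$
$K = - \frac{9}{335}$ ($K = \frac{9}{-4 - 331} = \frac{9}{-335} = 9 \left(- \frac{1}{335}\right) = - \frac{9}{335} \approx -0.026866$)
$h{\left(4 \right)} + K = \left(2 - 4\right) - \frac{9}{335} = -2 - \frac{9}{335} = - \frac{679}{335}$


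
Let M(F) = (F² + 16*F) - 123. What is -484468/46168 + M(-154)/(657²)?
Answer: -17345387005/1660697586 ≈ -10.445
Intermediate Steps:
M(F) = -123 + F² + 16*F
-484468/46168 + M(-154)/(657²) = -484468/46168 + (-123 + (-154)² + 16*(-154))/(657²) = -484468*1/46168 + (-123 + 23716 - 2464)/431649 = -121117/11542 + 21129*(1/431649) = -121117/11542 + 7043/143883 = -17345387005/1660697586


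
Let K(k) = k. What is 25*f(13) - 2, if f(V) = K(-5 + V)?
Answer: 198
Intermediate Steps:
f(V) = -5 + V
25*f(13) - 2 = 25*(-5 + 13) - 2 = 25*8 - 2 = 200 - 2 = 198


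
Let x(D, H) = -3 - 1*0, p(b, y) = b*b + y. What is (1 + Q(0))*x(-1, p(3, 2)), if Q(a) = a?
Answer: -3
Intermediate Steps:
p(b, y) = y + b² (p(b, y) = b² + y = y + b²)
x(D, H) = -3 (x(D, H) = -3 + 0 = -3)
(1 + Q(0))*x(-1, p(3, 2)) = (1 + 0)*(-3) = 1*(-3) = -3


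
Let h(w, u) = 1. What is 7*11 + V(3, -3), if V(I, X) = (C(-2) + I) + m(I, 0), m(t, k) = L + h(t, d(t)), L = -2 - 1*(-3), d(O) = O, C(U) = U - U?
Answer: 82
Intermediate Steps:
C(U) = 0
L = 1 (L = -2 + 3 = 1)
m(t, k) = 2 (m(t, k) = 1 + 1 = 2)
V(I, X) = 2 + I (V(I, X) = (0 + I) + 2 = I + 2 = 2 + I)
7*11 + V(3, -3) = 7*11 + (2 + 3) = 77 + 5 = 82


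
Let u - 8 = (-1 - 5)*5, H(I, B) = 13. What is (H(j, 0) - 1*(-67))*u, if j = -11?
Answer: -1760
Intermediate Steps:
u = -22 (u = 8 + (-1 - 5)*5 = 8 - 6*5 = 8 - 30 = -22)
(H(j, 0) - 1*(-67))*u = (13 - 1*(-67))*(-22) = (13 + 67)*(-22) = 80*(-22) = -1760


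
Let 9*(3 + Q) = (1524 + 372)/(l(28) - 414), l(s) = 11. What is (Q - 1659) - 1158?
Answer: -3410012/1209 ≈ -2820.5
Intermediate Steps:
Q = -4259/1209 (Q = -3 + ((1524 + 372)/(11 - 414))/9 = -3 + (1896/(-403))/9 = -3 + (1896*(-1/403))/9 = -3 + (1/9)*(-1896/403) = -3 - 632/1209 = -4259/1209 ≈ -3.5227)
(Q - 1659) - 1158 = (-4259/1209 - 1659) - 1158 = -2009990/1209 - 1158 = -3410012/1209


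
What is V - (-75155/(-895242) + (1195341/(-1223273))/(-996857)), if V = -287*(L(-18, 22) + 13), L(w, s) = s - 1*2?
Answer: -10339425015301848555179/1091683388037311562 ≈ -9471.1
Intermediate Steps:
L(w, s) = -2 + s (L(w, s) = s - 2 = -2 + s)
V = -9471 (V = -287*((-2 + 22) + 13) = -287*(20 + 13) = -287*33 = -9471)
V - (-75155/(-895242) + (1195341/(-1223273))/(-996857)) = -9471 - (-75155/(-895242) + (1195341/(-1223273))/(-996857)) = -9471 - (-75155*(-1/895242) + (1195341*(-1/1223273))*(-1/996857)) = -9471 - (75155/895242 - 1195341/1223273*(-1/996857)) = -9471 - (75155/895242 + 1195341/1219428252961) = -9471 - 1*91647200470751477/1091683388037311562 = -9471 - 91647200470751477/1091683388037311562 = -10339425015301848555179/1091683388037311562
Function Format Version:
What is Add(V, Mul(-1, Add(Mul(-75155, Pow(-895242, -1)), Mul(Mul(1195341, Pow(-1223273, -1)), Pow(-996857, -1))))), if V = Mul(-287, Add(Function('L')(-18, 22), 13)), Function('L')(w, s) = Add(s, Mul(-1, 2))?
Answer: Rational(-10339425015301848555179, 1091683388037311562) ≈ -9471.1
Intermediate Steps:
Function('L')(w, s) = Add(-2, s) (Function('L')(w, s) = Add(s, -2) = Add(-2, s))
V = -9471 (V = Mul(-287, Add(Add(-2, 22), 13)) = Mul(-287, Add(20, 13)) = Mul(-287, 33) = -9471)
Add(V, Mul(-1, Add(Mul(-75155, Pow(-895242, -1)), Mul(Mul(1195341, Pow(-1223273, -1)), Pow(-996857, -1))))) = Add(-9471, Mul(-1, Add(Mul(-75155, Pow(-895242, -1)), Mul(Mul(1195341, Pow(-1223273, -1)), Pow(-996857, -1))))) = Add(-9471, Mul(-1, Add(Mul(-75155, Rational(-1, 895242)), Mul(Mul(1195341, Rational(-1, 1223273)), Rational(-1, 996857))))) = Add(-9471, Mul(-1, Add(Rational(75155, 895242), Mul(Rational(-1195341, 1223273), Rational(-1, 996857))))) = Add(-9471, Mul(-1, Add(Rational(75155, 895242), Rational(1195341, 1219428252961)))) = Add(-9471, Mul(-1, Rational(91647200470751477, 1091683388037311562))) = Add(-9471, Rational(-91647200470751477, 1091683388037311562)) = Rational(-10339425015301848555179, 1091683388037311562)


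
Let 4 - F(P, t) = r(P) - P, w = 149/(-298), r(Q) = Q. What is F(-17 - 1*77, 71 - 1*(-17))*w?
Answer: -2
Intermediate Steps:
w = -½ (w = 149*(-1/298) = -½ ≈ -0.50000)
F(P, t) = 4 (F(P, t) = 4 - (P - P) = 4 - 1*0 = 4 + 0 = 4)
F(-17 - 1*77, 71 - 1*(-17))*w = 4*(-½) = -2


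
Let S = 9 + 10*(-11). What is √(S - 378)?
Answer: I*√479 ≈ 21.886*I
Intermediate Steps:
S = -101 (S = 9 - 110 = -101)
√(S - 378) = √(-101 - 378) = √(-479) = I*√479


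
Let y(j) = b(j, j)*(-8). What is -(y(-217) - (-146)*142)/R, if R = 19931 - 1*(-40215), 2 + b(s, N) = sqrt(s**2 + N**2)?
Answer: -10374/30073 + 868*sqrt(2)/30073 ≈ -0.30414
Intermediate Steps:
b(s, N) = -2 + sqrt(N**2 + s**2) (b(s, N) = -2 + sqrt(s**2 + N**2) = -2 + sqrt(N**2 + s**2))
R = 60146 (R = 19931 + 40215 = 60146)
y(j) = 16 - 8*sqrt(2)*sqrt(j**2) (y(j) = (-2 + sqrt(j**2 + j**2))*(-8) = (-2 + sqrt(2*j**2))*(-8) = (-2 + sqrt(2)*sqrt(j**2))*(-8) = 16 - 8*sqrt(2)*sqrt(j**2))
-(y(-217) - (-146)*142)/R = -((16 - 8*sqrt(2)*sqrt((-217)**2)) - (-146)*142)/60146 = -((16 - 8*sqrt(2)*sqrt(47089)) - 1*(-20732))/60146 = -((16 - 8*sqrt(2)*217) + 20732)/60146 = -((16 - 1736*sqrt(2)) + 20732)/60146 = -(20748 - 1736*sqrt(2))/60146 = -(10374/30073 - 868*sqrt(2)/30073) = -10374/30073 + 868*sqrt(2)/30073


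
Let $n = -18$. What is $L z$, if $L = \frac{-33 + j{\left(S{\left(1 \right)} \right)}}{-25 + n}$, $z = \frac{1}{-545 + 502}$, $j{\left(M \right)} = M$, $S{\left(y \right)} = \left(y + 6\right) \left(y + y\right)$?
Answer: $- \frac{19}{1849} \approx -0.010276$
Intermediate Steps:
$S{\left(y \right)} = 2 y \left(6 + y\right)$ ($S{\left(y \right)} = \left(6 + y\right) 2 y = 2 y \left(6 + y\right)$)
$z = - \frac{1}{43}$ ($z = \frac{1}{-43} = - \frac{1}{43} \approx -0.023256$)
$L = \frac{19}{43}$ ($L = \frac{-33 + 2 \cdot 1 \left(6 + 1\right)}{-25 - 18} = \frac{-33 + 2 \cdot 1 \cdot 7}{-43} = \left(-33 + 14\right) \left(- \frac{1}{43}\right) = \left(-19\right) \left(- \frac{1}{43}\right) = \frac{19}{43} \approx 0.44186$)
$L z = \frac{19}{43} \left(- \frac{1}{43}\right) = - \frac{19}{1849}$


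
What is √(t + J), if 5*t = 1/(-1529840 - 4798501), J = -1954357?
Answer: I*√217410814815087011070/10547235 ≈ 1398.0*I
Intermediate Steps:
t = -1/31641705 (t = 1/(5*(-1529840 - 4798501)) = (⅕)/(-6328341) = (⅕)*(-1/6328341) = -1/31641705 ≈ -3.1604e-8)
√(t + J) = √(-1/31641705 - 1954357) = √(-61839187658686/31641705) = I*√217410814815087011070/10547235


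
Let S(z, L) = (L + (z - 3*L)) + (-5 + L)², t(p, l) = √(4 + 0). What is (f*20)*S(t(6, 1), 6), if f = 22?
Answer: -3960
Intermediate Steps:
t(p, l) = 2 (t(p, l) = √4 = 2)
S(z, L) = z + (-5 + L)² - 2*L (S(z, L) = (z - 2*L) + (-5 + L)² = z + (-5 + L)² - 2*L)
(f*20)*S(t(6, 1), 6) = (22*20)*(2 + (-5 + 6)² - 2*6) = 440*(2 + 1² - 12) = 440*(2 + 1 - 12) = 440*(-9) = -3960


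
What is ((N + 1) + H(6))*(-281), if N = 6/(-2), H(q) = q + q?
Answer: -2810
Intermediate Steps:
H(q) = 2*q
N = -3 (N = 6*(-½) = -3)
((N + 1) + H(6))*(-281) = ((-3 + 1) + 2*6)*(-281) = (-2 + 12)*(-281) = 10*(-281) = -2810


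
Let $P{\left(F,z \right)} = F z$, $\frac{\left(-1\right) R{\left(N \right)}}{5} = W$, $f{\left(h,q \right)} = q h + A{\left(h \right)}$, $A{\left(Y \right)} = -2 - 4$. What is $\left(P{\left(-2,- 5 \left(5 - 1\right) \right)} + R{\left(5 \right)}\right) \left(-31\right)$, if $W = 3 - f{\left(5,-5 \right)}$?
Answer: $4030$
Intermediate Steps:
$A{\left(Y \right)} = -6$ ($A{\left(Y \right)} = -2 - 4 = -6$)
$f{\left(h,q \right)} = -6 + h q$ ($f{\left(h,q \right)} = q h - 6 = h q - 6 = -6 + h q$)
$W = 34$ ($W = 3 - \left(-6 + 5 \left(-5\right)\right) = 3 - \left(-6 - 25\right) = 3 - -31 = 3 + 31 = 34$)
$R{\left(N \right)} = -170$ ($R{\left(N \right)} = \left(-5\right) 34 = -170$)
$\left(P{\left(-2,- 5 \left(5 - 1\right) \right)} + R{\left(5 \right)}\right) \left(-31\right) = \left(- 2 \left(- 5 \left(5 - 1\right)\right) - 170\right) \left(-31\right) = \left(- 2 \left(\left(-5\right) 4\right) - 170\right) \left(-31\right) = \left(\left(-2\right) \left(-20\right) - 170\right) \left(-31\right) = \left(40 - 170\right) \left(-31\right) = \left(-130\right) \left(-31\right) = 4030$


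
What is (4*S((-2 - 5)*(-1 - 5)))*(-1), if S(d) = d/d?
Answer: -4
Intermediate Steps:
S(d) = 1
(4*S((-2 - 5)*(-1 - 5)))*(-1) = (4*1)*(-1) = 4*(-1) = -4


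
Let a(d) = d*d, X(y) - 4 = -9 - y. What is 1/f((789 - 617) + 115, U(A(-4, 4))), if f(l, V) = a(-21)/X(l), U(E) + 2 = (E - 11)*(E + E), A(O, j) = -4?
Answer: -292/441 ≈ -0.66213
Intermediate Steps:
X(y) = -5 - y (X(y) = 4 + (-9 - y) = -5 - y)
a(d) = d**2
U(E) = -2 + 2*E*(-11 + E) (U(E) = -2 + (E - 11)*(E + E) = -2 + (-11 + E)*(2*E) = -2 + 2*E*(-11 + E))
f(l, V) = 441/(-5 - l) (f(l, V) = (-21)**2/(-5 - l) = 441/(-5 - l))
1/f((789 - 617) + 115, U(A(-4, 4))) = 1/(-441/(5 + ((789 - 617) + 115))) = 1/(-441/(5 + (172 + 115))) = 1/(-441/(5 + 287)) = 1/(-441/292) = -292/441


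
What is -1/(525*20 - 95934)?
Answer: 1/85434 ≈ 1.1705e-5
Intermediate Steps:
-1/(525*20 - 95934) = -1/(10500 - 95934) = -1/(-85434) = -1*(-1/85434) = 1/85434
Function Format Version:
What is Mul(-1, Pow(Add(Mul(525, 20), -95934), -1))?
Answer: Rational(1, 85434) ≈ 1.1705e-5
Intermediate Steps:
Mul(-1, Pow(Add(Mul(525, 20), -95934), -1)) = Mul(-1, Pow(Add(10500, -95934), -1)) = Mul(-1, Pow(-85434, -1)) = Mul(-1, Rational(-1, 85434)) = Rational(1, 85434)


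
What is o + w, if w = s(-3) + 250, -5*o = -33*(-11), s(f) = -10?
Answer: 837/5 ≈ 167.40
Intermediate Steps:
o = -363/5 (o = -(-33)*(-11)/5 = -1/5*363 = -363/5 ≈ -72.600)
w = 240 (w = -10 + 250 = 240)
o + w = -363/5 + 240 = 837/5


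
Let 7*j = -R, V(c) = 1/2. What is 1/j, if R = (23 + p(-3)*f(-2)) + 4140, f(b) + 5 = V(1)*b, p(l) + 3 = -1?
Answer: -7/4187 ≈ -0.0016718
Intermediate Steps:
V(c) = ½
p(l) = -4 (p(l) = -3 - 1 = -4)
f(b) = -5 + b/2
R = 4187 (R = (23 - 4*(-5 + (½)*(-2))) + 4140 = (23 - 4*(-5 - 1)) + 4140 = (23 - 4*(-6)) + 4140 = (23 + 24) + 4140 = 47 + 4140 = 4187)
j = -4187/7 (j = (-1*4187)/7 = (⅐)*(-4187) = -4187/7 ≈ -598.14)
1/j = 1/(-4187/7) = -7/4187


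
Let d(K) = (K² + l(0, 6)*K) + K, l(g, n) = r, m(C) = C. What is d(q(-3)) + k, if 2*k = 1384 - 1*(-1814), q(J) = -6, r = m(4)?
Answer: 1605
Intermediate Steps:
r = 4
l(g, n) = 4
d(K) = K² + 5*K (d(K) = (K² + 4*K) + K = K² + 5*K)
k = 1599 (k = (1384 - 1*(-1814))/2 = (1384 + 1814)/2 = (½)*3198 = 1599)
d(q(-3)) + k = -6*(5 - 6) + 1599 = -6*(-1) + 1599 = 6 + 1599 = 1605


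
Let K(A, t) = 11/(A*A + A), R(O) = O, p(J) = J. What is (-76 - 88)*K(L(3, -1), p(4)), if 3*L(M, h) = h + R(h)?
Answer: 8118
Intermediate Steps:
L(M, h) = 2*h/3 (L(M, h) = (h + h)/3 = (2*h)/3 = 2*h/3)
K(A, t) = 11/(A + A**2) (K(A, t) = 11/(A**2 + A) = 11/(A + A**2))
(-76 - 88)*K(L(3, -1), p(4)) = (-76 - 88)*(11/((((2/3)*(-1)))*(1 + (2/3)*(-1)))) = -1804/((-2/3)*(1 - 2/3)) = -1804*(-3)/(2*1/3) = -1804*(-3)*3/2 = -164*(-99/2) = 8118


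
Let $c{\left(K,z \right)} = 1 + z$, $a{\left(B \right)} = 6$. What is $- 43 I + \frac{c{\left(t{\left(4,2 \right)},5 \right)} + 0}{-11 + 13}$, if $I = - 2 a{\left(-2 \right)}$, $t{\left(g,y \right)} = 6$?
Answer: $519$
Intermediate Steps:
$I = -12$ ($I = \left(-2\right) 6 = -12$)
$- 43 I + \frac{c{\left(t{\left(4,2 \right)},5 \right)} + 0}{-11 + 13} = \left(-43\right) \left(-12\right) + \frac{\left(1 + 5\right) + 0}{-11 + 13} = 516 + \frac{6 + 0}{2} = 516 + 6 \cdot \frac{1}{2} = 516 + 3 = 519$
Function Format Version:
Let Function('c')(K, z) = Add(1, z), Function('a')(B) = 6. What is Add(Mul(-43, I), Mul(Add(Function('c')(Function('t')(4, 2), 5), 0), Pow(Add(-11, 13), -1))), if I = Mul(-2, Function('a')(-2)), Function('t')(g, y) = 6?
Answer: 519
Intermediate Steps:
I = -12 (I = Mul(-2, 6) = -12)
Add(Mul(-43, I), Mul(Add(Function('c')(Function('t')(4, 2), 5), 0), Pow(Add(-11, 13), -1))) = Add(Mul(-43, -12), Mul(Add(Add(1, 5), 0), Pow(Add(-11, 13), -1))) = Add(516, Mul(Add(6, 0), Pow(2, -1))) = Add(516, Mul(6, Rational(1, 2))) = Add(516, 3) = 519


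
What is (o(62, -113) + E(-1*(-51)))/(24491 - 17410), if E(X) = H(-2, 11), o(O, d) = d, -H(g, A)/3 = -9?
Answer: -86/7081 ≈ -0.012145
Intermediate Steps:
H(g, A) = 27 (H(g, A) = -3*(-9) = 27)
E(X) = 27
(o(62, -113) + E(-1*(-51)))/(24491 - 17410) = (-113 + 27)/(24491 - 17410) = -86/7081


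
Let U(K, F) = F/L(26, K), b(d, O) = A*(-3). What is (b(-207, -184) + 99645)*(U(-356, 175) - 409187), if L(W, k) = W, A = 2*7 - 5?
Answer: -529902360783/13 ≈ -4.0762e+10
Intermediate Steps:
A = 9 (A = 14 - 5 = 9)
b(d, O) = -27 (b(d, O) = 9*(-3) = -27)
U(K, F) = F/26
(b(-207, -184) + 99645)*(U(-356, 175) - 409187) = (-27 + 99645)*((1/26)*175 - 409187) = 99618*(175/26 - 409187) = 99618*(-10638687/26) = -529902360783/13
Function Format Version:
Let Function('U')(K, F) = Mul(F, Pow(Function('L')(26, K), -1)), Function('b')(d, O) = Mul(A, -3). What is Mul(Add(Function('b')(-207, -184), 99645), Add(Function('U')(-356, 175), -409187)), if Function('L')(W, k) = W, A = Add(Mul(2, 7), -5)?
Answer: Rational(-529902360783, 13) ≈ -4.0762e+10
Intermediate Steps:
A = 9 (A = Add(14, -5) = 9)
Function('b')(d, O) = -27 (Function('b')(d, O) = Mul(9, -3) = -27)
Function('U')(K, F) = Mul(Rational(1, 26), F) (Function('U')(K, F) = Mul(F, Pow(26, -1)) = Mul(F, Rational(1, 26)) = Mul(Rational(1, 26), F))
Mul(Add(Function('b')(-207, -184), 99645), Add(Function('U')(-356, 175), -409187)) = Mul(Add(-27, 99645), Add(Mul(Rational(1, 26), 175), -409187)) = Mul(99618, Add(Rational(175, 26), -409187)) = Mul(99618, Rational(-10638687, 26)) = Rational(-529902360783, 13)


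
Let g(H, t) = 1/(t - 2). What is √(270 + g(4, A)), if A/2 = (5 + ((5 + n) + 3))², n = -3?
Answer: √1176142/66 ≈ 16.432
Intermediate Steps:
A = 200 (A = 2*(5 + ((5 - 3) + 3))² = 2*(5 + (2 + 3))² = 2*(5 + 5)² = 2*10² = 2*100 = 200)
g(H, t) = 1/(-2 + t)
√(270 + g(4, A)) = √(270 + 1/(-2 + 200)) = √(270 + 1/198) = √(53461/198) = √1176142/66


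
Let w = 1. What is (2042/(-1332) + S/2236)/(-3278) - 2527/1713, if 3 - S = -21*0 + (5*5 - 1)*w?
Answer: -2055277278235/1393673653944 ≈ -1.4747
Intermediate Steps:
S = -21 (S = 3 - (-21*0 + (5*5 - 1)*1) = 3 - (0 + (25 - 1)*1) = 3 - (0 + 24*1) = 3 - (0 + 24) = 3 - 1*24 = 3 - 24 = -21)
(2042/(-1332) + S/2236)/(-3278) - 2527/1713 = (2042/(-1332) - 21/2236)/(-3278) - 2527/1713 = (2042*(-1/1332) - 21*1/2236)*(-1/3278) - 2527*1/1713 = (-1021/666 - 21/2236)*(-1/3278) - 2527/1713 = -1148471/744588*(-1/3278) - 2527/1713 = 1148471/2440759464 - 2527/1713 = -2055277278235/1393673653944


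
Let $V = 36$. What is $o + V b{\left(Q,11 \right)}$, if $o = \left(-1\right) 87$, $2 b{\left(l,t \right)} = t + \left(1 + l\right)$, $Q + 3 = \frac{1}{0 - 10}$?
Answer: $\frac{366}{5} \approx 73.2$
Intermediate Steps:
$Q = - \frac{31}{10}$ ($Q = -3 + \frac{1}{0 - 10} = -3 + \frac{1}{-10} = -3 - \frac{1}{10} = - \frac{31}{10} \approx -3.1$)
$b{\left(l,t \right)} = \frac{1}{2} + \frac{l}{2} + \frac{t}{2}$ ($b{\left(l,t \right)} = \frac{t + \left(1 + l\right)}{2} = \frac{1 + l + t}{2} = \frac{1}{2} + \frac{l}{2} + \frac{t}{2}$)
$o = -87$
$o + V b{\left(Q,11 \right)} = -87 + 36 \left(\frac{1}{2} + \frac{1}{2} \left(- \frac{31}{10}\right) + \frac{1}{2} \cdot 11\right) = -87 + 36 \left(\frac{1}{2} - \frac{31}{20} + \frac{11}{2}\right) = -87 + 36 \cdot \frac{89}{20} = -87 + \frac{801}{5} = \frac{366}{5}$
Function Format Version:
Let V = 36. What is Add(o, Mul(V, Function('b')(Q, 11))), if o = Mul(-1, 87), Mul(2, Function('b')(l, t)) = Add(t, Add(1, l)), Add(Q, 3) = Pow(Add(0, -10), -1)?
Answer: Rational(366, 5) ≈ 73.200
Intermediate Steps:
Q = Rational(-31, 10) (Q = Add(-3, Pow(Add(0, -10), -1)) = Add(-3, Pow(-10, -1)) = Add(-3, Rational(-1, 10)) = Rational(-31, 10) ≈ -3.1000)
Function('b')(l, t) = Add(Rational(1, 2), Mul(Rational(1, 2), l), Mul(Rational(1, 2), t)) (Function('b')(l, t) = Mul(Rational(1, 2), Add(t, Add(1, l))) = Mul(Rational(1, 2), Add(1, l, t)) = Add(Rational(1, 2), Mul(Rational(1, 2), l), Mul(Rational(1, 2), t)))
o = -87
Add(o, Mul(V, Function('b')(Q, 11))) = Add(-87, Mul(36, Add(Rational(1, 2), Mul(Rational(1, 2), Rational(-31, 10)), Mul(Rational(1, 2), 11)))) = Add(-87, Mul(36, Add(Rational(1, 2), Rational(-31, 20), Rational(11, 2)))) = Add(-87, Mul(36, Rational(89, 20))) = Add(-87, Rational(801, 5)) = Rational(366, 5)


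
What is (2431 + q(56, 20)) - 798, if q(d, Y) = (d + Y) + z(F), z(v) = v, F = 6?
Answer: 1715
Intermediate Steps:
q(d, Y) = 6 + Y + d (q(d, Y) = (d + Y) + 6 = (Y + d) + 6 = 6 + Y + d)
(2431 + q(56, 20)) - 798 = (2431 + (6 + 20 + 56)) - 798 = (2431 + 82) - 798 = 2513 - 798 = 1715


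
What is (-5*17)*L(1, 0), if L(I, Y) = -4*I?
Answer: 340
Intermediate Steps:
(-5*17)*L(1, 0) = (-5*17)*(-4*1) = -85*(-4) = 340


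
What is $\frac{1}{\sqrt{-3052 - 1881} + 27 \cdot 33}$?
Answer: $\frac{891}{798814} - \frac{i \sqrt{4933}}{798814} \approx 0.0011154 - 8.7925 \cdot 10^{-5} i$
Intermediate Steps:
$\frac{1}{\sqrt{-3052 - 1881} + 27 \cdot 33} = \frac{1}{\sqrt{-4933} + 891} = \frac{1}{i \sqrt{4933} + 891} = \frac{1}{891 + i \sqrt{4933}}$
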